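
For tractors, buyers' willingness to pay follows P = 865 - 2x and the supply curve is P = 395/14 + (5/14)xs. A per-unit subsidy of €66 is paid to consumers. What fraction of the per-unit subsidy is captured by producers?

Pre-subsidy: 865 - 2x = 395/14 + (5/14)x gives x* = 355 and P* = 155.
With the rebate, buyers effectively pay Pb = Ps − 66, where Ps is the price sellers receive.
On the curves, Pb = 865 - 2x and Ps = 395/14 + (5/14)x; the wedge Ps − Pb = 66 gives 395/14 + (5/14)x − (865 - 2x) = 66, so x' = 383.
Then Pb = 865 − 2·383 = 99 and Ps = 395/14 + (5/14)·383 = 165.
Buyers' price falls by P* − Pb = 155 − 99 = 56; sellers' price rises by Ps − P* = 165 − 155 = 10.
So producers capture 10/66 = 5/33 of each unit of subsidy.

Producer share = 5/33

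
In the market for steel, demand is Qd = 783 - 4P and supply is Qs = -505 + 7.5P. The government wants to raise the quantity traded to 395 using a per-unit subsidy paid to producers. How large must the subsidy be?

Required subsidy s = 23 per unit

At Q = 395, invert demand for the buyer price: Pb = (783 − 395)/4 = 97; invert supply for the seller price: Ps = (395 − (-505))/7.5 = 120.
The subsidy must fill the gap: s = Ps − Pb = 120 − 97 = 23.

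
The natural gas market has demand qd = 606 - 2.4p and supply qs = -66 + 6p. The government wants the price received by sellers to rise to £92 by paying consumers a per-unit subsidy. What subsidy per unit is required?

Required subsidy s = £42 per unit

At a seller price of 92, quantity supplied is -66 + 6·92 = 486.
Buyers absorb 486 only when they pay pb with 606 − 2.4·pb = 486, i.e. pb = 50.
s = ps − pb = 92 − 50 = 42.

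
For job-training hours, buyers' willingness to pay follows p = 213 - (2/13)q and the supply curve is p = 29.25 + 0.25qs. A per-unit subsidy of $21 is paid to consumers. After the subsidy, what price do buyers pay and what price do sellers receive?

Pre-subsidy: 213 - (2/13)q = 29.25 + 0.25q gives q* = 455 and p* = 143.
With the rebate, buyers effectively pay pb = ps − 21, where ps is the price sellers receive.
On the curves, pb = 213 - (2/13)q and ps = 29.25 + 0.25q; the wedge ps − pb = 21 gives 29.25 + 0.25q − (213 - (2/13)q) = 21, so q' = 507.
Then pb = 213 − (2/13)·507 = 135 and ps = 29.25 + 0.25·507 = 156.

Buyers pay $135; sellers receive $156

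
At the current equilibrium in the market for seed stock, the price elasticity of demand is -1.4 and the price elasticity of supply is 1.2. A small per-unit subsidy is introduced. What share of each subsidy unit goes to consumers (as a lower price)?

For a small subsidy around the equilibrium, the benefit split depends on the relative slopes, which at a point are proportional to the elasticities.
Buyer share = εs/(εs + |εd|) = 1.2/(1.2 + 1.4) = 6/13; seller share = |εd|/(εs + |εd|) = 7/13.

Consumer share = 6/13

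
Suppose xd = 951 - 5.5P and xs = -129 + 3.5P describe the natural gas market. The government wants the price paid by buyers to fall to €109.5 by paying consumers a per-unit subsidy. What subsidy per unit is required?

Required subsidy s = €27 per unit

At a buyer price of 109.5, quantity demanded is 951 − 5.5·109.5 = 348.75.
Sellers supply 348.75 only when they receive Ps with -129 + 3.5·Ps = 348.75, i.e. Ps = 136.5.
s = Ps − Pb = 136.5 − 109.5 = 27.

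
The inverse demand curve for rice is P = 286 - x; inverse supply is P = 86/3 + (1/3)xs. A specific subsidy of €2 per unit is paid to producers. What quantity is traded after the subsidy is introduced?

Pre-subsidy: 286 - x = 86/3 + (1/3)x gives x* = 193 and P* = 93.
With the subsidy, sellers receive Ps = Pb + 2 for each unit, where Pb is the price buyers pay.
On the curves, Pb = 286 - x and Ps = 86/3 + (1/3)x; the wedge Ps − Pb = 2 gives 86/3 + (1/3)x − (286 - x) = 2, so x' = 194.5.
Then Pb = 286 − 1·194.5 = 91.5 and Ps = 86/3 + (1/3)·194.5 = 93.5.

x' = 194.5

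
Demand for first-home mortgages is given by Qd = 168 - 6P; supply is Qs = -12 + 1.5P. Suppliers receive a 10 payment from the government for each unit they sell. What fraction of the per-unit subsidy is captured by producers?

Producer share = 0.8

Pre-subsidy: 168 - 6P = -12 + 1.5P gives P* = 24, Q* = 24.
With the subsidy, sellers receive Ps = Pb + 10 for each unit, where Pb is the price buyers pay.
Supply in terms of Pb becomes Qs = -12 + 1.5(Pb + 10) = 3 + 1.5Pb. Setting this equal to demand: 168 - 6Pb = 3 + 1.5Pb, so Pb = 22.
Sellers receive Ps = 22 + 10 = 32; Q' = 168 − 6·22 = 36.
Buyers' price falls by P* − Pb = 24 − 22 = 2; sellers' price rises by Ps − P* = 32 − 24 = 8.
So producers capture 8/10 = 0.8 of each unit of subsidy.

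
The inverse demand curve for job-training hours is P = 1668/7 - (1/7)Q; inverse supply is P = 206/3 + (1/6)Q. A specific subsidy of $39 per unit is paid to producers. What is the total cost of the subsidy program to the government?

Government cost = $26286

Pre-subsidy: 1668/7 - (1/7)Q = 206/3 + (1/6)Q gives Q* = 548 and P* = 160.
With the subsidy, sellers receive Ps = Pb + 39 for each unit, where Pb is the price buyers pay.
On the curves, Pb = 1668/7 - (1/7)Q and Ps = 206/3 + (1/6)Q; the wedge Ps − Pb = 39 gives 206/3 + (1/6)Q − (1668/7 - (1/7)Q) = 39, so Q' = 674.
Then Pb = 1668/7 − (1/7)·674 = 142 and Ps = 206/3 + (1/6)·674 = 181.
Government outlay = subsidy × quantity = 39 × 674 = 26286.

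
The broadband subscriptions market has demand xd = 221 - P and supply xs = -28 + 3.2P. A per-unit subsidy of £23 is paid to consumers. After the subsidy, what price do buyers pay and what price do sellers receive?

Buyers pay 877/21; sellers receive 1360/21

Pre-subsidy: 221 - P = -28 + 3.2P gives P* = 415/7, x* = 1132/7.
With the rebate, buyers effectively pay Pb = Ps − 23, where Ps is the price sellers receive.
Demand in terms of Ps becomes xd = 221 − 1(Ps − 23) = 244 - Ps. Setting this equal to supply: 244 - Ps = -28 + 3.2Ps, so Ps = 1360/21.
Buyers pay Pb = 1360/21 − 23 = 877/21; x' = -28 + 3.2·(1360/21) = 3764/21.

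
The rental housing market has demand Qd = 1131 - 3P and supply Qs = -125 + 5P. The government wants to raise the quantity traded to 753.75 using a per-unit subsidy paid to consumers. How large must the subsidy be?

Required subsidy s = 50 per unit

At Q = 753.75, invert demand for the buyer price: Pb = (1131 − 753.75)/3 = 125.75; invert supply for the seller price: Ps = (753.75 − (-125))/5 = 175.75.
The subsidy must fill the gap: s = Ps − Pb = 175.75 − 125.75 = 50.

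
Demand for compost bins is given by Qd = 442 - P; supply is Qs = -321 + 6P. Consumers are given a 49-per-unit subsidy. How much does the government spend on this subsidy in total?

Pre-subsidy: 442 - P = -321 + 6P gives P* = 109, Q* = 333.
With the rebate, buyers effectively pay Pb = Ps − 49, where Ps is the price sellers receive.
Demand in terms of Ps becomes Qd = 442 − 1(Ps − 49) = 491 - Ps. Setting this equal to supply: 491 - Ps = -321 + 6Ps, so Ps = 116.
Buyers pay Pb = 116 − 49 = 67; Q' = -321 + 6·116 = 375.
Government outlay = subsidy × quantity = 49 × 375 = 18375.

Government cost = 18375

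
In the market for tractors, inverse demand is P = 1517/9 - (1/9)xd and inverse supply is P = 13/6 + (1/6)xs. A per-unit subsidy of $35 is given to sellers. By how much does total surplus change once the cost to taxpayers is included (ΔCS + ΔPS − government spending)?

Net change in total surplus = -$2205

Pre-subsidy: 1517/9 - (1/9)x = 13/6 + (1/6)x gives x* = 599 and P* = 102.
With the subsidy, sellers receive Ps = Pb + 35 for each unit, where Pb is the price buyers pay.
On the curves, Pb = 1517/9 - (1/9)x and Ps = 13/6 + (1/6)x; the wedge Ps − Pb = 35 gives 13/6 + (1/6)x − (1517/9 - (1/9)x) = 35, so x' = 725.
Then Pb = 1517/9 − (1/9)·725 = 88 and Ps = 13/6 + (1/6)·725 = 123.
ΔCS = ½(599 + 725)(102 − 88) = 9268; ΔPS = ½(599 + 725)(123 − 102) = 13902.
Government spending = 35 × 725 = 25375.
Net change = 9268 + 13902 − 25375 = -2205. The loss equals the DWL triangle ½·35·126.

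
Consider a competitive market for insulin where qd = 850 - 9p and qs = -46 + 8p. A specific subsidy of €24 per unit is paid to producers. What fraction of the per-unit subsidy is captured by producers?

Producer share = 9/17

Pre-subsidy: 850 - 9p = -46 + 8p gives p* = 896/17, q* = 6386/17.
With the subsidy, sellers receive ps = pb + 24 for each unit, where pb is the price buyers pay.
Supply in terms of pb becomes qs = -46 + 8(pb + 24) = 146 + 8pb. Setting this equal to demand: 850 - 9pb = 146 + 8pb, so pb = 704/17.
Sellers receive ps = 704/17 + 24 = 1112/17; q' = 850 − 9·(704/17) = 8114/17.
Buyers' price falls by p* − pb = 896/17 − 704/17 = 192/17; sellers' price rises by ps − p* = 1112/17 − 896/17 = 216/17.
So producers capture (216/17)/24 = 9/17 of each unit of subsidy.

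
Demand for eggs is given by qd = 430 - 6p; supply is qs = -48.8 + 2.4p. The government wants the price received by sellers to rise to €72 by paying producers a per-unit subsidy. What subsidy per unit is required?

At a seller price of 72, quantity supplied is -48.8 + 2.4·72 = 124.
Buyers absorb 124 only when they pay pb with 430 − 6·pb = 124, i.e. pb = 51.
s = ps − pb = 72 − 51 = 21.

Required subsidy s = €21 per unit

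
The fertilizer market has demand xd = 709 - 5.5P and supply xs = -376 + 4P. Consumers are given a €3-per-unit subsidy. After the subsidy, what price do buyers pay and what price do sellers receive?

Pre-subsidy: 709 - 5.5P = -376 + 4P gives P* = 2170/19, x* = 1536/19.
With the rebate, buyers effectively pay Pb = Ps − 3, where Ps is the price sellers receive.
Demand in terms of Ps becomes xd = 709 − 5.5(Ps − 3) = 725.5 - 5.5Ps. Setting this equal to supply: 725.5 - 5.5Ps = -376 + 4Ps, so Ps = 2203/19.
Buyers pay Pb = 2203/19 − 3 = 2146/19; x' = -376 + 4·(2203/19) = 1668/19.

Buyers pay 2146/19; sellers receive 2203/19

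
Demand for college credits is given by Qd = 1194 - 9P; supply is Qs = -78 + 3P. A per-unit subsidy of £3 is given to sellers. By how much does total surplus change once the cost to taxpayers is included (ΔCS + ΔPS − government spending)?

Pre-subsidy: 1194 - 9P = -78 + 3P gives P* = 106, Q* = 240.
With the subsidy, sellers receive Ps = Pb + 3 for each unit, where Pb is the price buyers pay.
Supply in terms of Pb becomes Qs = -78 + 3(Pb + 3) = -69 + 3Pb. Setting this equal to demand: 1194 - 9Pb = -69 + 3Pb, so Pb = 105.25.
Sellers receive Ps = 105.25 + 3 = 108.25; Q' = 1194 − 9·105.25 = 246.75.
ΔCS = ½(240 + 246.75)(106 − 105.25) = 182.53125; ΔPS = ½(240 + 246.75)(108.25 − 106) = 547.59375.
Government spending = 3 × 246.75 = 740.25.
Net change = 182.53125 + 547.59375 − 740.25 = -10.125. The loss equals the DWL triangle ½·3·6.75.

Net change in total surplus = -£10.125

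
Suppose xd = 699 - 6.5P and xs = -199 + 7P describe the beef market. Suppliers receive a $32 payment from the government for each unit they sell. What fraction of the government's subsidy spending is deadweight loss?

Pre-subsidy: 699 - 6.5P = -199 + 7P gives P* = 1796/27, x* = 7199/27.
With the subsidy, sellers receive Ps = Pb + 32 for each unit, where Pb is the price buyers pay.
Supply in terms of Pb becomes xs = -199 + 7(Pb + 32) = 25 + 7Pb. Setting this equal to demand: 699 - 6.5Pb = 25 + 7Pb, so Pb = 1348/27.
Sellers receive Ps = 1348/27 + 32 = 2212/27; x' = 699 − 6.5·(1348/27) = 10111/27.
ΔCS = ½(7199/27 + 10111/27)(1796/27 − 1348/27) = 1292480/243; ΔPS = ½(7199/27 + 10111/27)(2212/27 − 1796/27) = 1200160/243.
Government spending = 32 × 10111/27 = 323552/27.
DWL = ½ × 32 × (10111/27 − 7199/27) = 46592/27; fraction = (46592/27) / (323552/27) = 1456/10111.

DWL / government spending = 1456/10111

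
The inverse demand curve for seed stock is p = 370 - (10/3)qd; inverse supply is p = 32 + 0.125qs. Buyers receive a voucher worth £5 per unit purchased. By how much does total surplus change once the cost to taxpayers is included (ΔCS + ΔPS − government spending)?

Net change in total surplus = -300/83

Pre-subsidy: 370 - (10/3)q = 32 + 0.125q gives q* = 8112/83 and p* = 3670/83.
With the rebate, buyers effectively pay pb = ps − 5, where ps is the price sellers receive.
On the curves, pb = 370 - (10/3)q and ps = 32 + 0.125q; the wedge ps − pb = 5 gives 32 + 0.125q − (370 - (10/3)q) = 5, so q' = 8232/83.
Then pb = 370 − (10/3)·(8232/83) = 3270/83 and ps = 32 + 0.125·(8232/83) = 3685/83.
ΔCS = ½(8112/83 + 8232/83)(3670/83 − 3270/83) = 3268800/6889; ΔPS = ½(8112/83 + 8232/83)(3685/83 − 3670/83) = 122580/6889.
Government spending = 5 × 8232/83 = 41160/83.
Net change = 3268800/6889 + 122580/6889 − 41160/83 = -300/83. The loss equals the DWL triangle ½·5·120/83.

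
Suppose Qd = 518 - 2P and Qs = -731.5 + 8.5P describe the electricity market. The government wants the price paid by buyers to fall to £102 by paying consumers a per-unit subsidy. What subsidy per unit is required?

At a buyer price of 102, quantity demanded is 518 − 2·102 = 314.
Sellers supply 314 only when they receive Ps with -731.5 + 8.5·Ps = 314, i.e. Ps = 123.
s = Ps − Pb = 123 − 102 = 21.

Required subsidy s = £21 per unit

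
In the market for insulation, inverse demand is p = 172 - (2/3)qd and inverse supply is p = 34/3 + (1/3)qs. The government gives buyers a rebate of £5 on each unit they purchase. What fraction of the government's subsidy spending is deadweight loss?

Pre-subsidy: 172 - (2/3)q = 34/3 + (1/3)q gives q* = 482/3 and p* = 584/9.
With the rebate, buyers effectively pay pb = ps − 5, where ps is the price sellers receive.
On the curves, pb = 172 - (2/3)q and ps = 34/3 + (1/3)q; the wedge ps − pb = 5 gives 34/3 + (1/3)q − (172 - (2/3)q) = 5, so q' = 497/3.
Then pb = 172 − (2/3)·(497/3) = 554/9 and ps = 34/3 + (1/3)·(497/3) = 599/9.
ΔCS = ½(482/3 + 497/3)(584/9 − 554/9) = 4895/9; ΔPS = ½(482/3 + 497/3)(599/9 − 584/9) = 4895/18.
Government spending = 5 × 497/3 = 2485/3.
DWL = ½ × 5 × (497/3 − 482/3) = 12.5; fraction = 12.5 / (2485/3) = 15/994.

DWL / government spending = 15/994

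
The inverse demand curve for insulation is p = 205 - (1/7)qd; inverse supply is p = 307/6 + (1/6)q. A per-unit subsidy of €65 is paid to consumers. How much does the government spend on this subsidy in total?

Pre-subsidy: 205 - (1/7)q = 307/6 + (1/6)q gives q* = 497 and p* = 134.
With the rebate, buyers effectively pay pb = ps − 65, where ps is the price sellers receive.
On the curves, pb = 205 - (1/7)q and ps = 307/6 + (1/6)q; the wedge ps − pb = 65 gives 307/6 + (1/6)q − (205 - (1/7)q) = 65, so q' = 707.
Then pb = 205 − (1/7)·707 = 104 and ps = 307/6 + (1/6)·707 = 169.
Government outlay = subsidy × quantity = 65 × 707 = 45955.

Government cost = €45955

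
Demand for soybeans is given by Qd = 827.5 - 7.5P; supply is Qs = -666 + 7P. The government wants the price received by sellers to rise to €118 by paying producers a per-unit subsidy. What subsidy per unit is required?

Required subsidy s = €29 per unit

At a seller price of 118, quantity supplied is -666 + 7·118 = 160.
Buyers absorb 160 only when they pay Pb with 827.5 − 7.5·Pb = 160, i.e. Pb = 89.
s = Ps − Pb = 118 − 89 = 29.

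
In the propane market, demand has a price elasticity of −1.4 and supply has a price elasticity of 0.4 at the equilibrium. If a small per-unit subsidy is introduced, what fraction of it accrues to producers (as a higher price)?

For a small subsidy around the equilibrium, the benefit split depends on the relative slopes, which at a point are proportional to the elasticities.
Buyer share = εs/(εs + |εd|) = 0.4/(0.4 + 1.4) = 2/9; seller share = |εd|/(εs + |εd|) = 7/9.
So producers capture 7/9 of the subsidy.

Producer share = 7/9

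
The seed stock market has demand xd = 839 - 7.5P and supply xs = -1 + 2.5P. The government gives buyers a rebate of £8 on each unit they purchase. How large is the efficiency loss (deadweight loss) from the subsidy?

Pre-subsidy: 839 - 7.5P = -1 + 2.5P gives P* = 84, x* = 209.
With the rebate, buyers effectively pay Pb = Ps − 8, where Ps is the price sellers receive.
Demand in terms of Ps becomes xd = 839 − 7.5(Ps − 8) = 899 - 7.5Ps. Setting this equal to supply: 899 - 7.5Ps = -1 + 2.5Ps, so Ps = 90.
Buyers pay Pb = 90 − 8 = 82; x' = -1 + 2.5·90 = 224.
The subsidy expands output by 224 − 209 = 15 past the efficient level; on those units the gap between marginal cost and willingness to pay runs from 0 up to 8.
DWL = ½ × 8 × 15 = 60.

Deadweight loss = £60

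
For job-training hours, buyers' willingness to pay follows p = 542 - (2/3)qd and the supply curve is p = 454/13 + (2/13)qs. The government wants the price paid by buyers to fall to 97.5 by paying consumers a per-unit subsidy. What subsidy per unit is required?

At a buyer price of 97.5, quantity demanded is 813 − 1.5·97.5 = 666.75.
Sellers supply 666.75 only when they receive ps = 454/13 + (2/13)·666.75 = 137.5.
s = ps − pb = 137.5 − 97.5 = 40.

Required subsidy s = 40 per unit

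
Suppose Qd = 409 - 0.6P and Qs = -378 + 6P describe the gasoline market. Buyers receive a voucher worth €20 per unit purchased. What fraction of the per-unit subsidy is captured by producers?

Producer share = 1/11

Pre-subsidy: 409 - 0.6P = -378 + 6P gives P* = 3935/33, Q* = 3712/11.
With the rebate, buyers effectively pay Pb = Ps − 20, where Ps is the price sellers receive.
Demand in terms of Ps becomes Qd = 409 − 0.6(Ps − 20) = 421 - 0.6Ps. Setting this equal to supply: 421 - 0.6Ps = -378 + 6Ps, so Ps = 3995/33.
Buyers pay Pb = 3995/33 − 20 = 3335/33; Q' = -378 + 6·(3995/33) = 3832/11.
Buyers' price falls by P* − Pb = 3935/33 − 3335/33 = 200/11; sellers' price rises by Ps − P* = 3995/33 − 3935/33 = 20/11.
So producers capture (20/11)/20 = 1/11 of each unit of subsidy.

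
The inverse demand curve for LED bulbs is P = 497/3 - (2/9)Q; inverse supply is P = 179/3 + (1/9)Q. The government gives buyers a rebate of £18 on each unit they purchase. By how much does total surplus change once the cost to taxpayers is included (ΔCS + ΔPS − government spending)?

Pre-subsidy: 497/3 - (2/9)Q = 179/3 + (1/9)Q gives Q* = 318 and P* = 95.
With the rebate, buyers effectively pay Pb = Ps − 18, where Ps is the price sellers receive.
On the curves, Pb = 497/3 - (2/9)Q and Ps = 179/3 + (1/9)Q; the wedge Ps − Pb = 18 gives 179/3 + (1/9)Q − (497/3 - (2/9)Q) = 18, so Q' = 372.
Then Pb = 497/3 − (2/9)·372 = 83 and Ps = 179/3 + (1/9)·372 = 101.
ΔCS = ½(318 + 372)(95 − 83) = 4140; ΔPS = ½(318 + 372)(101 − 95) = 2070.
Government spending = 18 × 372 = 6696.
Net change = 4140 + 2070 − 6696 = -486. The loss equals the DWL triangle ½·18·54.

Net change in total surplus = -£486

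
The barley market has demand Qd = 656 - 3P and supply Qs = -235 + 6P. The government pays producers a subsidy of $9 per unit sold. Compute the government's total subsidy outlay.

Pre-subsidy: 656 - 3P = -235 + 6P gives P* = 99, Q* = 359.
With the subsidy, sellers receive Ps = Pb + 9 for each unit, where Pb is the price buyers pay.
Supply in terms of Pb becomes Qs = -235 + 6(Pb + 9) = -181 + 6Pb. Setting this equal to demand: 656 - 3Pb = -181 + 6Pb, so Pb = 93.
Sellers receive Ps = 93 + 9 = 102; Q' = 656 − 3·93 = 377.
Government outlay = subsidy × quantity = 9 × 377 = 3393.

Government cost = $3393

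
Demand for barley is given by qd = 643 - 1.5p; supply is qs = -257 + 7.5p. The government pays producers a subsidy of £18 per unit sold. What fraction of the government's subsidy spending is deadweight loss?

DWL / government spending = 45/2062

Pre-subsidy: 643 - 1.5p = -257 + 7.5p gives p* = 100, q* = 493.
With the subsidy, sellers receive ps = pb + 18 for each unit, where pb is the price buyers pay.
Supply in terms of pb becomes qs = -257 + 7.5(pb + 18) = -122 + 7.5pb. Setting this equal to demand: 643 - 1.5pb = -122 + 7.5pb, so pb = 85.
Sellers receive ps = 85 + 18 = 103; q' = 643 − 1.5·85 = 515.5.
ΔCS = ½(493 + 515.5)(100 − 85) = 7563.75; ΔPS = ½(493 + 515.5)(103 − 100) = 1512.75.
Government spending = 18 × 515.5 = 9279.
DWL = ½ × 18 × (515.5 − 493) = 202.5; fraction = 202.5 / 9279 = 45/2062.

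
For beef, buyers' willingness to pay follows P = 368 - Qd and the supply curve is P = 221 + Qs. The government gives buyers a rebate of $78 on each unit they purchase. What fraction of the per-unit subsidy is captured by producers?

Producer share = 0.5

Pre-subsidy: 368 - Q = 221 + Q gives Q* = 73.5 and P* = 294.5.
With the rebate, buyers effectively pay Pb = Ps − 78, where Ps is the price sellers receive.
On the curves, Pb = 368 - Q and Ps = 221 + Q; the wedge Ps − Pb = 78 gives 221 + Q − (368 - Q) = 78, so Q' = 112.5.
Then Pb = 368 − 1·112.5 = 255.5 and Ps = 221 + 1·112.5 = 333.5.
Buyers' price falls by P* − Pb = 294.5 − 255.5 = 39; sellers' price rises by Ps − P* = 333.5 − 294.5 = 39.
So producers capture 39/78 = 0.5 of each unit of subsidy.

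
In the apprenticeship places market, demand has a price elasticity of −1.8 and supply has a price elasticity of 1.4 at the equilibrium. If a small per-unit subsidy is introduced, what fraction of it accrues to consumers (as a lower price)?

For a small subsidy around the equilibrium, the benefit split depends on the relative slopes, which at a point are proportional to the elasticities.
Buyer share = εs/(εs + |εd|) = 1.4/(1.4 + 1.8) = 0.4375; seller share = |εd|/(εs + |εd|) = 0.5625.

Consumer share = 0.4375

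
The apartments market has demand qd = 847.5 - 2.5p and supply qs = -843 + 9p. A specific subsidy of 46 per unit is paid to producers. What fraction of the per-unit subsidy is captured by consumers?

Consumer share = 18/23

Pre-subsidy: 847.5 - 2.5p = -843 + 9p gives p* = 147, q* = 480.
With the subsidy, sellers receive ps = pb + 46 for each unit, where pb is the price buyers pay.
Supply in terms of pb becomes qs = -843 + 9(pb + 46) = -429 + 9pb. Setting this equal to demand: 847.5 - 2.5pb = -429 + 9pb, so pb = 111.
Sellers receive ps = 111 + 46 = 157; q' = 847.5 − 2.5·111 = 570.
Buyers' price falls by p* − pb = 147 − 111 = 36; sellers' price rises by ps − p* = 157 − 147 = 10.
So consumers capture 36/46 = 18/23 of each unit of subsidy.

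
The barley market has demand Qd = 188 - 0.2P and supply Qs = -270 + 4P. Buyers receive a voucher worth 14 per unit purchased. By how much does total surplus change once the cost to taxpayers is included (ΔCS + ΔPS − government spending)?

Pre-subsidy: 188 - 0.2P = -270 + 4P gives P* = 2290/21, Q* = 3490/21.
With the rebate, buyers effectively pay Pb = Ps − 14, where Ps is the price sellers receive.
Demand in terms of Ps becomes Qd = 188 − 0.2(Ps − 14) = 190.8 - 0.2Ps. Setting this equal to supply: 190.8 - 0.2Ps = -270 + 4Ps, so Ps = 768/7.
Buyers pay Pb = 768/7 − 14 = 670/7; Q' = -270 + 4·(768/7) = 1182/7.
ΔCS = ½(3490/21 + 1182/7)(2290/21 − 670/7) = 140720/63; ΔPS = ½(3490/21 + 1182/7)(768/7 − 2290/21) = 7036/63.
Government spending = 14 × 1182/7 = 2364.
Net change = 140720/63 + 7036/63 − 2364 = -56/3. The loss equals the DWL triangle ½·14·8/3.

Net change in total surplus = -56/3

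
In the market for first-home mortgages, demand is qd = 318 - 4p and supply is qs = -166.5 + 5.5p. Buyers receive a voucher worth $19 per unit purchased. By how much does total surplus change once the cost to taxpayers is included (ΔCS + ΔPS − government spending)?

Net change in total surplus = -$418

Pre-subsidy: 318 - 4p = -166.5 + 5.5p gives p* = 51, q* = 114.
With the rebate, buyers effectively pay pb = ps − 19, where ps is the price sellers receive.
Demand in terms of ps becomes qd = 318 − 4(ps − 19) = 394 - 4ps. Setting this equal to supply: 394 - 4ps = -166.5 + 5.5ps, so ps = 59.
Buyers pay pb = 59 − 19 = 40; q' = -166.5 + 5.5·59 = 158.
ΔCS = ½(114 + 158)(51 − 40) = 1496; ΔPS = ½(114 + 158)(59 − 51) = 1088.
Government spending = 19 × 158 = 3002.
Net change = 1496 + 1088 − 3002 = -418. The loss equals the DWL triangle ½·19·44.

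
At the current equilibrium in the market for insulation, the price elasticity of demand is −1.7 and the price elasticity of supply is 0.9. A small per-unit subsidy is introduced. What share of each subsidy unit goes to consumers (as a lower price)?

Consumer share = 9/26

For a small subsidy around the equilibrium, the benefit split depends on the relative slopes, which at a point are proportional to the elasticities.
Buyer share = εs/(εs + |εd|) = 0.9/(0.9 + 1.7) = 9/26; seller share = |εd|/(εs + |εd|) = 17/26.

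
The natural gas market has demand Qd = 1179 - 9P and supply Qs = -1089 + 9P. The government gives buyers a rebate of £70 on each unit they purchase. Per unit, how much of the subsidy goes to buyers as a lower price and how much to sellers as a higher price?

Buyers gain £35 per unit; sellers gain £35 per unit

Pre-subsidy: 1179 - 9P = -1089 + 9P gives P* = 126, Q* = 45.
With the rebate, buyers effectively pay Pb = Ps − 70, where Ps is the price sellers receive.
Demand in terms of Ps becomes Qd = 1179 − 9(Ps − 70) = 1809 - 9Ps. Setting this equal to supply: 1809 - 9Ps = -1089 + 9Ps, so Ps = 161.
Buyers pay Pb = 161 − 70 = 91; Q' = -1089 + 9·161 = 360.
Buyers' price falls by P* − Pb = 126 − 91 = 35; sellers' price rises by Ps − P* = 161 − 126 = 35.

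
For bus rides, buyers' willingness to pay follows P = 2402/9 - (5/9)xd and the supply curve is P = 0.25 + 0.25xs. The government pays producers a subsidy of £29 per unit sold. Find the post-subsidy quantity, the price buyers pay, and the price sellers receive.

x' = 367; buyers pay £63; sellers receive £92

Pre-subsidy: 2402/9 - (5/9)x = 0.25 + 0.25x gives x* = 331 and P* = 83.
With the subsidy, sellers receive Ps = Pb + 29 for each unit, where Pb is the price buyers pay.
On the curves, Pb = 2402/9 - (5/9)x and Ps = 0.25 + 0.25x; the wedge Ps − Pb = 29 gives 0.25 + 0.25x − (2402/9 - (5/9)x) = 29, so x' = 367.
Then Pb = 2402/9 − (5/9)·367 = 63 and Ps = 0.25 + 0.25·367 = 92.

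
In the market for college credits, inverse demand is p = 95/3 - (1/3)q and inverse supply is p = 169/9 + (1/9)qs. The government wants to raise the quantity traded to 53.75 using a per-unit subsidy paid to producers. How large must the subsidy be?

Required subsidy s = 11 per unit

At q = 53.75, from the demand curve buyers pay pb = 95/3 − (1/3)·53.75 = 13.75; from the supply curve sellers need ps = 169/9 + (1/9)·53.75 = 24.75.
The subsidy must fill the gap: s = ps − pb = 24.75 − 13.75 = 11.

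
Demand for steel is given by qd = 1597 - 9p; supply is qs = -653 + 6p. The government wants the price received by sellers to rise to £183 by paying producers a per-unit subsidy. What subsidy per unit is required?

At a seller price of 183, quantity supplied is -653 + 6·183 = 445.
Buyers absorb 445 only when they pay pb with 1597 − 9·pb = 445, i.e. pb = 128.
s = ps − pb = 183 − 128 = 55.

Required subsidy s = £55 per unit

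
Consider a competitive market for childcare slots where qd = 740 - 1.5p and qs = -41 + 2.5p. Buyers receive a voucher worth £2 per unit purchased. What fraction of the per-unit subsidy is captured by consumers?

Pre-subsidy: 740 - 1.5p = -41 + 2.5p gives p* = 195.25, q* = 447.125.
With the rebate, buyers effectively pay pb = ps − 2, where ps is the price sellers receive.
Demand in terms of ps becomes qd = 740 − 1.5(ps − 2) = 743 - 1.5ps. Setting this equal to supply: 743 - 1.5ps = -41 + 2.5ps, so ps = 196.
Buyers pay pb = 196 − 2 = 194; q' = -41 + 2.5·196 = 449.
Buyers' price falls by p* − pb = 195.25 − 194 = 1.25; sellers' price rises by ps − p* = 196 − 195.25 = 0.75.
So consumers capture 1.25/2 = 0.625 of each unit of subsidy.

Consumer share = 0.625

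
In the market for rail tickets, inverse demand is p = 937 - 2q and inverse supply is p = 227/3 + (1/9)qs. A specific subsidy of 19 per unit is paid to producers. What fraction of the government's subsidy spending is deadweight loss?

DWL / government spending = 3/278

Pre-subsidy: 937 - 2q = 227/3 + (1/9)q gives q* = 408 and p* = 121.
With the subsidy, sellers receive ps = pb + 19 for each unit, where pb is the price buyers pay.
On the curves, pb = 937 - 2q and ps = 227/3 + (1/9)q; the wedge ps − pb = 19 gives 227/3 + (1/9)q − (937 - 2q) = 19, so q' = 417.
Then pb = 937 − 2·417 = 103 and ps = 227/3 + (1/9)·417 = 122.
ΔCS = ½(408 + 417)(121 − 103) = 7425; ΔPS = ½(408 + 417)(122 − 121) = 412.5.
Government spending = 19 × 417 = 7923.
DWL = ½ × 19 × (417 − 408) = 85.5; fraction = 85.5 / 7923 = 3/278.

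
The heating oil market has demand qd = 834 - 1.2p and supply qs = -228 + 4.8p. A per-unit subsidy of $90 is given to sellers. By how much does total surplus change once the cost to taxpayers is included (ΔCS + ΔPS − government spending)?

Net change in total surplus = -$3888

Pre-subsidy: 834 - 1.2p = -228 + 4.8p gives p* = 177, q* = 621.6.
With the subsidy, sellers receive ps = pb + 90 for each unit, where pb is the price buyers pay.
Supply in terms of pb becomes qs = -228 + 4.8(pb + 90) = 204 + 4.8pb. Setting this equal to demand: 834 - 1.2pb = 204 + 4.8pb, so pb = 105.
Sellers receive ps = 105 + 90 = 195; q' = 834 − 1.2·105 = 708.
ΔCS = ½(621.6 + 708)(177 − 105) = 47865.6; ΔPS = ½(621.6 + 708)(195 − 177) = 11966.4.
Government spending = 90 × 708 = 63720.
Net change = 47865.6 + 11966.4 − 63720 = -3888. The loss equals the DWL triangle ½·90·86.4.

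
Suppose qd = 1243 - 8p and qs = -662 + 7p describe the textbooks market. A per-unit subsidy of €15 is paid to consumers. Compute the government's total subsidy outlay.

Pre-subsidy: 1243 - 8p = -662 + 7p gives p* = 127, q* = 227.
With the rebate, buyers effectively pay pb = ps − 15, where ps is the price sellers receive.
Demand in terms of ps becomes qd = 1243 − 8(ps − 15) = 1363 - 8ps. Setting this equal to supply: 1363 - 8ps = -662 + 7ps, so ps = 135.
Buyers pay pb = 135 − 15 = 120; q' = -662 + 7·135 = 283.
Government outlay = subsidy × quantity = 15 × 283 = 4245.

Government cost = €4245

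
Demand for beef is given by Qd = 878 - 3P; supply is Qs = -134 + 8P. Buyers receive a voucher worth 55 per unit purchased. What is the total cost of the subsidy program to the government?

Government cost = 39710

Pre-subsidy: 878 - 3P = -134 + 8P gives P* = 92, Q* = 602.
With the rebate, buyers effectively pay Pb = Ps − 55, where Ps is the price sellers receive.
Demand in terms of Ps becomes Qd = 878 − 3(Ps − 55) = 1043 - 3Ps. Setting this equal to supply: 1043 - 3Ps = -134 + 8Ps, so Ps = 107.
Buyers pay Pb = 107 − 55 = 52; Q' = -134 + 8·107 = 722.
Government outlay = subsidy × quantity = 55 × 722 = 39710.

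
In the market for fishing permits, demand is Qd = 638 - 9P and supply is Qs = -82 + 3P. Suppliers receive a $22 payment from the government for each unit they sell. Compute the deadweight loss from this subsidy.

Pre-subsidy: 638 - 9P = -82 + 3P gives P* = 60, Q* = 98.
With the subsidy, sellers receive Ps = Pb + 22 for each unit, where Pb is the price buyers pay.
Supply in terms of Pb becomes Qs = -82 + 3(Pb + 22) = -16 + 3Pb. Setting this equal to demand: 638 - 9Pb = -16 + 3Pb, so Pb = 54.5.
Sellers receive Ps = 54.5 + 22 = 76.5; Q' = 638 − 9·54.5 = 147.5.
The subsidy expands output by 147.5 − 98 = 49.5 past the efficient level; on those units the gap between marginal cost and willingness to pay runs from 0 up to 22.
DWL = ½ × 22 × 49.5 = 544.5.

Deadweight loss = $544.5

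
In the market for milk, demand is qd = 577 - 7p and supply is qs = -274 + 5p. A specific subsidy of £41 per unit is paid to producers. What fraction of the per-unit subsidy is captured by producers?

Pre-subsidy: 577 - 7p = -274 + 5p gives p* = 851/12, q* = 967/12.
With the subsidy, sellers receive ps = pb + 41 for each unit, where pb is the price buyers pay.
Supply in terms of pb becomes qs = -274 + 5(pb + 41) = -69 + 5pb. Setting this equal to demand: 577 - 7pb = -69 + 5pb, so pb = 323/6.
Sellers receive ps = 323/6 + 41 = 569/6; q' = 577 − 7·(323/6) = 1201/6.
Buyers' price falls by p* − pb = 851/12 − 323/6 = 205/12; sellers' price rises by ps − p* = 569/6 − 851/12 = 287/12.
So producers capture (287/12)/41 = 7/12 of each unit of subsidy.

Producer share = 7/12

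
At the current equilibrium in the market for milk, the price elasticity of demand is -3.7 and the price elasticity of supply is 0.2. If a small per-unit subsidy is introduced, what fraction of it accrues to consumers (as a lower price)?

Consumer share = 2/39

For a small subsidy around the equilibrium, the benefit split depends on the relative slopes, which at a point are proportional to the elasticities.
Buyer share = εs/(εs + |εd|) = 0.2/(0.2 + 3.7) = 2/39; seller share = |εd|/(εs + |εd|) = 37/39.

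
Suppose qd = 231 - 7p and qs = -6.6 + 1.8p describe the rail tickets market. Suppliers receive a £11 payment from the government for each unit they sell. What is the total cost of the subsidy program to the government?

Government cost = £635.25

Pre-subsidy: 231 - 7p = -6.6 + 1.8p gives p* = 27, q* = 42.
With the subsidy, sellers receive ps = pb + 11 for each unit, where pb is the price buyers pay.
Supply in terms of pb becomes qs = -6.6 + 1.8(pb + 11) = 13.2 + 1.8pb. Setting this equal to demand: 231 - 7pb = 13.2 + 1.8pb, so pb = 24.75.
Sellers receive ps = 24.75 + 11 = 35.75; q' = 231 − 7·24.75 = 57.75.
Government outlay = subsidy × quantity = 11 × 57.75 = 635.25.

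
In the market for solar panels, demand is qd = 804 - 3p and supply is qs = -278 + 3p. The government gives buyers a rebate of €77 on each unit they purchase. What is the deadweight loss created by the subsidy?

Deadweight loss = €4446.75

Pre-subsidy: 804 - 3p = -278 + 3p gives p* = 541/3, q* = 263.
With the rebate, buyers effectively pay pb = ps − 77, where ps is the price sellers receive.
Demand in terms of ps becomes qd = 804 − 3(ps − 77) = 1035 - 3ps. Setting this equal to supply: 1035 - 3ps = -278 + 3ps, so ps = 1313/6.
Buyers pay pb = 1313/6 − 77 = 851/6; q' = -278 + 3·(1313/6) = 378.5.
The subsidy expands output by 378.5 − 263 = 115.5 past the efficient level; on those units the gap between marginal cost and willingness to pay runs from 0 up to 77.
DWL = ½ × 77 × 115.5 = 4446.75.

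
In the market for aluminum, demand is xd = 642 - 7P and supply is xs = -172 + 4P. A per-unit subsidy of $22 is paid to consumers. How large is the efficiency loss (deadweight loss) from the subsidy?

Pre-subsidy: 642 - 7P = -172 + 4P gives P* = 74, x* = 124.
With the rebate, buyers effectively pay Pb = Ps − 22, where Ps is the price sellers receive.
Demand in terms of Ps becomes xd = 642 − 7(Ps − 22) = 796 - 7Ps. Setting this equal to supply: 796 - 7Ps = -172 + 4Ps, so Ps = 88.
Buyers pay Pb = 88 − 22 = 66; x' = -172 + 4·88 = 180.
The subsidy expands output by 180 − 124 = 56 past the efficient level; on those units the gap between marginal cost and willingness to pay runs from 0 up to 22.
DWL = ½ × 22 × 56 = 616.

Deadweight loss = $616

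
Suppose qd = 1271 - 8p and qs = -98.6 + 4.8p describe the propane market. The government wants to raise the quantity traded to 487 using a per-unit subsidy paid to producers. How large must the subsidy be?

Required subsidy s = 24 per unit

At q = 487, invert demand for the buyer price: pb = (1271 − 487)/8 = 98; invert supply for the seller price: ps = (487 − (-98.6))/4.8 = 122.
The subsidy must fill the gap: s = ps − pb = 122 − 98 = 24.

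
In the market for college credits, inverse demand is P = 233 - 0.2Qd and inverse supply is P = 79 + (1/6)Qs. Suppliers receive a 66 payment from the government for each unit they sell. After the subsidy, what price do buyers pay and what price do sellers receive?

Pre-subsidy: 233 - 0.2Q = 79 + (1/6)Q gives Q* = 420 and P* = 149.
With the subsidy, sellers receive Ps = Pb + 66 for each unit, where Pb is the price buyers pay.
On the curves, Pb = 233 - 0.2Q and Ps = 79 + (1/6)Q; the wedge Ps − Pb = 66 gives 79 + (1/6)Q − (233 - 0.2Q) = 66, so Q' = 600.
Then Pb = 233 − 0.2·600 = 113 and Ps = 79 + (1/6)·600 = 179.

Buyers pay 113; sellers receive 179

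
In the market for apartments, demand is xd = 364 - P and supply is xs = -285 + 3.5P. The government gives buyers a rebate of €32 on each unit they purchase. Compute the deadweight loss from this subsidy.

Pre-subsidy: 364 - P = -285 + 3.5P gives P* = 1298/9, x* = 1978/9.
With the rebate, buyers effectively pay Pb = Ps − 32, where Ps is the price sellers receive.
Demand in terms of Ps becomes xd = 364 − 1(Ps − 32) = 396 - Ps. Setting this equal to supply: 396 - Ps = -285 + 3.5Ps, so Ps = 454/3.
Buyers pay Pb = 454/3 − 32 = 358/3; x' = -285 + 3.5·(454/3) = 734/3.
The subsidy expands output by 734/3 − 1978/9 = 224/9 past the efficient level; on those units the gap between marginal cost and willingness to pay runs from 0 up to 32.
DWL = ½ × 32 × 224/9 = 3584/9.

Deadweight loss = 3584/9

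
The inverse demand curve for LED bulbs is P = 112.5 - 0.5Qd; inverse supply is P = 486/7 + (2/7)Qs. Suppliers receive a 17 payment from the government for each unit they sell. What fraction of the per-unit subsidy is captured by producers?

Pre-subsidy: 112.5 - 0.5Q = 486/7 + (2/7)Q gives Q* = 603/11 and P* = 936/11.
With the subsidy, sellers receive Ps = Pb + 17 for each unit, where Pb is the price buyers pay.
On the curves, Pb = 112.5 - 0.5Q and Ps = 486/7 + (2/7)Q; the wedge Ps − Pb = 17 gives 486/7 + (2/7)Q − (112.5 - 0.5Q) = 17, so Q' = 841/11.
Then Pb = 112.5 − 0.5·(841/11) = 817/11 and Ps = 486/7 + (2/7)·(841/11) = 1004/11.
Buyers' price falls by P* − Pb = 936/11 − 817/11 = 119/11; sellers' price rises by Ps − P* = 1004/11 − 936/11 = 68/11.
So producers capture (68/11)/17 = 4/11 of each unit of subsidy.

Producer share = 4/11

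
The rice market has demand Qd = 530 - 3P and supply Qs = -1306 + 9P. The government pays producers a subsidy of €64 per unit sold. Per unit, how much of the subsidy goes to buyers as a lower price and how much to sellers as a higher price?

Pre-subsidy: 530 - 3P = -1306 + 9P gives P* = 153, Q* = 71.
With the subsidy, sellers receive Ps = Pb + 64 for each unit, where Pb is the price buyers pay.
Supply in terms of Pb becomes Qs = -1306 + 9(Pb + 64) = -730 + 9Pb. Setting this equal to demand: 530 - 3Pb = -730 + 9Pb, so Pb = 105.
Sellers receive Ps = 105 + 64 = 169; Q' = 530 − 3·105 = 215.
Buyers' price falls by P* − Pb = 153 − 105 = 48; sellers' price rises by Ps − P* = 169 − 153 = 16.

Buyers gain €48 per unit; sellers gain €16 per unit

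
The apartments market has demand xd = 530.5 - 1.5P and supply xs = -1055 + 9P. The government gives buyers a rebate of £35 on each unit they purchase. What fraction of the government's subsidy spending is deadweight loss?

DWL / government spending = 45/698

Pre-subsidy: 530.5 - 1.5P = -1055 + 9P gives P* = 151, x* = 304.
With the rebate, buyers effectively pay Pb = Ps − 35, where Ps is the price sellers receive.
Demand in terms of Ps becomes xd = 530.5 − 1.5(Ps − 35) = 583 - 1.5Ps. Setting this equal to supply: 583 - 1.5Ps = -1055 + 9Ps, so Ps = 156.
Buyers pay Pb = 156 − 35 = 121; x' = -1055 + 9·156 = 349.
ΔCS = ½(304 + 349)(151 − 121) = 9795; ΔPS = ½(304 + 349)(156 − 151) = 1632.5.
Government spending = 35 × 349 = 12215.
DWL = ½ × 35 × (349 − 304) = 787.5; fraction = 787.5 / 12215 = 45/698.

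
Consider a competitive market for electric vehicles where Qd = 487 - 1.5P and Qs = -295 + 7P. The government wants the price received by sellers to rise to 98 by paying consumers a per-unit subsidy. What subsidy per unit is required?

At a seller price of 98, quantity supplied is -295 + 7·98 = 391.
Buyers absorb 391 only when they pay Pb with 487 − 1.5·Pb = 391, i.e. Pb = 64.
s = Ps − Pb = 98 − 64 = 34.

Required subsidy s = 34 per unit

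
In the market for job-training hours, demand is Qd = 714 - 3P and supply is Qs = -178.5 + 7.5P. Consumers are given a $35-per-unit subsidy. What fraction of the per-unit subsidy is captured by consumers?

Pre-subsidy: 714 - 3P = -178.5 + 7.5P gives P* = 85, Q* = 459.
With the rebate, buyers effectively pay Pb = Ps − 35, where Ps is the price sellers receive.
Demand in terms of Ps becomes Qd = 714 − 3(Ps − 35) = 819 - 3Ps. Setting this equal to supply: 819 - 3Ps = -178.5 + 7.5Ps, so Ps = 95.
Buyers pay Pb = 95 − 35 = 60; Q' = -178.5 + 7.5·95 = 534.
Buyers' price falls by P* − Pb = 85 − 60 = 25; sellers' price rises by Ps − P* = 95 − 85 = 10.
So consumers capture 25/35 = 5/7 of each unit of subsidy.

Consumer share = 5/7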